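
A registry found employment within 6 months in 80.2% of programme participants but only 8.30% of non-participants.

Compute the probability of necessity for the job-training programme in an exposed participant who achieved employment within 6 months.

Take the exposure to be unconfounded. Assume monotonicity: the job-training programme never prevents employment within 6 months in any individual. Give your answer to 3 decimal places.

p₁ = 0.802, p₀ = 0.083.
Under exogeneity and monotonicity, PN = (p₁ − p₀) / p₁.
PN = (0.802 − 0.083) / 0.802 = 0.719 / 0.802 ≈ 0.8965

PN ≈ 0.897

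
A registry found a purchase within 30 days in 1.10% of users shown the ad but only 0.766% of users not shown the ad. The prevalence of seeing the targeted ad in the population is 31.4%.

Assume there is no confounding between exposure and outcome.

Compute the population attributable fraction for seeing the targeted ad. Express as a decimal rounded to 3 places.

PAF ≈ 0.120

p₁ = 0.011, p₀ = 0.00766.
Overall risk P(Y=1) = π·p₁ + (1−π)·p₀ = 0.314×0.011 + 0.686×0.00766 = 0.0087088.
Under exogeneity, PAF = [P(Y=1) − p₀] / P(Y=1).
PAF = (0.0087088 − 0.00766) / 0.0087088 ≈ 0.1204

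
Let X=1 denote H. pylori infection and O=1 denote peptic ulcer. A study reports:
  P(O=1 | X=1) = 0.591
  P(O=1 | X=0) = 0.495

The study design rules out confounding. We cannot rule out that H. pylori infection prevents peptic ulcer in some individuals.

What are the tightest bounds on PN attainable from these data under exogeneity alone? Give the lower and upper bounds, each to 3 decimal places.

0.162 ≤ PN ≤ 0.854

Let p₁ = 0.591, p₀ = 0.495.
Under exogeneity alone the bounds on PN are max{0,(p₁−p₀)/p₁} ≤ PN ≤ min{1,(1−p₀)/p₁}.
  lower = (p₁ − p₀)/p₁ = 0.096 / 0.591 ≈ 0.1624
  upper = min{1, (1 − p₀)/p₁} = 0.505 / 0.591 ≈ 0.8545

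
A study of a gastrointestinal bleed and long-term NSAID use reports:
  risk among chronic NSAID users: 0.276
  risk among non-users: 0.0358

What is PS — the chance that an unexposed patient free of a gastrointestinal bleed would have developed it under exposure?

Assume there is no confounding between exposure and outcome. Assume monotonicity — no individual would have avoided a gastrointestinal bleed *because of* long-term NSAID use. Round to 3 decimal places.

PS ≈ 0.249

Let p₁ = 0.276, p₀ = 0.0358.
Under exogeneity and monotonicity, PS = (p₁ − p₀) / (1 − p₀).
PS = (0.276 − 0.0358) / (1 − 0.0358) = 0.2402 / 0.9642 ≈ 0.2491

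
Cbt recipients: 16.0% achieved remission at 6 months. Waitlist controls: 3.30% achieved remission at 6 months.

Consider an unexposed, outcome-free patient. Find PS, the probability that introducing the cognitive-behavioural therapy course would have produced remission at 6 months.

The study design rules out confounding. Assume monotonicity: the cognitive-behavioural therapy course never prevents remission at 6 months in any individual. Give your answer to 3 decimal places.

p₁ = 0.16, p₀ = 0.033.
Under exogeneity and monotonicity, PS = (p₁ − p₀) / (1 − p₀).
PS = (0.16 − 0.033) / (1 − 0.033) = 0.127 / 0.967 ≈ 0.1313

PS ≈ 0.131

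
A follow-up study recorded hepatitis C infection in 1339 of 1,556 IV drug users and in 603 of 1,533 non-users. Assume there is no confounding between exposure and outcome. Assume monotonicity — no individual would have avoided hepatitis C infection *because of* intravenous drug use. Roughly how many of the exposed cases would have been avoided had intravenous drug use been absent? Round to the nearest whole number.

about 727 cases

p₁ = P(outcome | exposed) = 1339/1556 = 0.86054
p₀ = P(outcome | unexposed) = 603/1533 = 0.39335
PN = (p₁ − p₀)/p₁ = (0.86054 − 0.39335) / 0.86054 ≈ 0.54291.
Attributable cases ≈ PN × (exposed cases) = 0.54291 × 1339 ≈ 726.95.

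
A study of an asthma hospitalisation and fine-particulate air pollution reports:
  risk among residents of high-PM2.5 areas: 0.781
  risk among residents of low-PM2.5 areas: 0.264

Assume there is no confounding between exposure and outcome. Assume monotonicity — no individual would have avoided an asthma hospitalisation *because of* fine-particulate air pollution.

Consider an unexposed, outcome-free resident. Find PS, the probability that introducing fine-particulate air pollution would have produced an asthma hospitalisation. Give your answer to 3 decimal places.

PS ≈ 0.702

Let p₁ = 0.781, p₀ = 0.264.
Under exogeneity and monotonicity, PS = (p₁ − p₀) / (1 − p₀).
PS = (0.781 − 0.264) / (1 − 0.264) = 0.517 / 0.736 ≈ 0.7024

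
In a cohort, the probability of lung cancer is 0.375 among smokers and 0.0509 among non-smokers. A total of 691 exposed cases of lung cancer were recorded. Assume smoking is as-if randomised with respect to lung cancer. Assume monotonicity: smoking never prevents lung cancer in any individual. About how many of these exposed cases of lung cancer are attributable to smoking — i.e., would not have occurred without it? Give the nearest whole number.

about 597 cases

Let p₁ = 0.375, p₀ = 0.0509.
PN = (p₁ − p₀)/p₁ = (0.375 − 0.0509) / 0.375 ≈ 0.86427.
Attributable cases ≈ PN × (exposed cases) = 0.86427 × 691 ≈ 597.21.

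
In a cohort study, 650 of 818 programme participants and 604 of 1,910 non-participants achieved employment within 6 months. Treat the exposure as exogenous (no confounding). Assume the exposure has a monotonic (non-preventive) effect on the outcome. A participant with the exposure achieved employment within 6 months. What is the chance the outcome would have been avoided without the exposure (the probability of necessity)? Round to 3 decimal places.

p₁ = P(outcome | exposed) = 650/818 = 0.79462
p₀ = P(outcome | unexposed) = 604/1910 = 0.31623
Under exogeneity and monotonicity, PN = (p₁ − p₀) / p₁.
PN = (0.79462 − 0.31623) / 0.79462 = 0.47839 / 0.79462 ≈ 0.6020

PN ≈ 0.602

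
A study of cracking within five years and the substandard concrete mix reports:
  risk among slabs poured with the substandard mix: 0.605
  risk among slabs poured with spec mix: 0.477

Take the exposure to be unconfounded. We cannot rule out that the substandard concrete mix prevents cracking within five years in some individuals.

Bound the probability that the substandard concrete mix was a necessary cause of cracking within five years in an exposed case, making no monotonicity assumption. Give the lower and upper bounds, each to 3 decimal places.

Let p₁ = 0.605, p₀ = 0.477.
Under exogeneity alone the bounds on PN are max{0,(p₁−p₀)/p₁} ≤ PN ≤ min{1,(1−p₀)/p₁}.
  lower = (p₁ − p₀)/p₁ = 0.128 / 0.605 ≈ 0.2116
  upper = min{1, (1 − p₀)/p₁} = 0.523 / 0.605 ≈ 0.8645

0.212 ≤ PN ≤ 0.864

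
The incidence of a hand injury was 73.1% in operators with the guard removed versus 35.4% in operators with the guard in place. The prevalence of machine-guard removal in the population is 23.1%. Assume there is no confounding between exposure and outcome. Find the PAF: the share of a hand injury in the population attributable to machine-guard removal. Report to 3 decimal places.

PAF ≈ 0.197

p₁ = 0.731, p₀ = 0.354.
Overall risk P(Y=1) = π·p₁ + (1−π)·p₀ = 0.231×0.731 + 0.769×0.354 = 0.44109.
Under exogeneity, PAF = [P(Y=1) − p₀] / P(Y=1).
PAF = (0.44109 − 0.354) / 0.44109 ≈ 0.1974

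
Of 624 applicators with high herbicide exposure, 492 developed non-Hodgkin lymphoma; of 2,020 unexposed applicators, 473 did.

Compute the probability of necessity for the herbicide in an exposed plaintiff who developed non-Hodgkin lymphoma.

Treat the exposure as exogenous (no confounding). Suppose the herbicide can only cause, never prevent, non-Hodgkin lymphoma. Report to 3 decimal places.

PN ≈ 0.703

p₁ = P(outcome | exposed) = 492/624 = 0.78846
p₀ = P(outcome | unexposed) = 473/2020 = 0.23416
Under exogeneity and monotonicity, PN = (p₁ − p₀) / p₁.
PN = (0.78846 − 0.23416) / 0.78846 = 0.5543 / 0.78846 ≈ 0.7030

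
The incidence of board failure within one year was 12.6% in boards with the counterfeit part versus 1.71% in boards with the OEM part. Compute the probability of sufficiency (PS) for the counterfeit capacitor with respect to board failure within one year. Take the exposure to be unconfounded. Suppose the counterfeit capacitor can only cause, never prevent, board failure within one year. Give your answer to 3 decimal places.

PS ≈ 0.111

p₁ = 0.126, p₀ = 0.0171.
Under exogeneity and monotonicity, PS = (p₁ − p₀) / (1 − p₀).
PS = (0.126 − 0.0171) / (1 − 0.0171) = 0.1089 / 0.9829 ≈ 0.1108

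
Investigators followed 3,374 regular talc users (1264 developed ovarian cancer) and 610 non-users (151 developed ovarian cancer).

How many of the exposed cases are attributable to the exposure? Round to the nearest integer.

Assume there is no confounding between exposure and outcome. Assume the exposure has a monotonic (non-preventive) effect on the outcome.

p₁ = P(outcome | exposed) = 1264/3374 = 0.37463
p₀ = P(outcome | unexposed) = 151/610 = 0.24754
PN = (p₁ − p₀)/p₁ = (0.37463 − 0.24754) / 0.37463 ≈ 0.33924.
Attributable cases ≈ PN × (exposed cases) = 0.33924 × 1264 ≈ 428.80.

about 429 cases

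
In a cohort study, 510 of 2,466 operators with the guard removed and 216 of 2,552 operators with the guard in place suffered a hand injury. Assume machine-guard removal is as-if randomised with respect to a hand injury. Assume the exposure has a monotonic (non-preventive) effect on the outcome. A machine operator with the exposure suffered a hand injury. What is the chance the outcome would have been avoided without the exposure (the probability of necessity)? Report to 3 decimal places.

PN ≈ 0.591

p₁ = P(outcome | exposed) = 510/2466 = 0.20681
p₀ = P(outcome | unexposed) = 216/2552 = 0.084639
Under exogeneity and monotonicity, PN = (p₁ − p₀) / p₁.
PN = (0.20681 − 0.084639) / 0.20681 = 0.12217 / 0.20681 ≈ 0.5907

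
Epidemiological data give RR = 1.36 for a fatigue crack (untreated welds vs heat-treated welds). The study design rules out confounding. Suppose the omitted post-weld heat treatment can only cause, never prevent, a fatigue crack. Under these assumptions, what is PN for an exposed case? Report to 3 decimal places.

PN ≈ 0.265

Under exogeneity and monotonicity, PN = (RR − 1) / RR = 1 − 1/RR.
PN = (1.36 − 1) / 1.36 = 0.36 / 1.36 ≈ 0.2647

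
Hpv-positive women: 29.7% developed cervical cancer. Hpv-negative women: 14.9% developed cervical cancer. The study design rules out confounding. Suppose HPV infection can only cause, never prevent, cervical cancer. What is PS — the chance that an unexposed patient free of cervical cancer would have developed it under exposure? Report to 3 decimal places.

PS ≈ 0.174

p₁ = 0.297, p₀ = 0.149.
Under exogeneity and monotonicity, PS = (p₁ − p₀) / (1 − p₀).
PS = (0.297 − 0.149) / (1 − 0.149) = 0.148 / 0.851 ≈ 0.1739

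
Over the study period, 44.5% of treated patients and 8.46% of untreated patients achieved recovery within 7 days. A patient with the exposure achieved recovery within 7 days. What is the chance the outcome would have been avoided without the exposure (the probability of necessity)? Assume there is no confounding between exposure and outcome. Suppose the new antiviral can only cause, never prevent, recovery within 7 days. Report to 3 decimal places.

p₁ = 0.445, p₀ = 0.0846.
Under exogeneity and monotonicity, PN = (p₁ − p₀) / p₁.
PN = (0.445 − 0.0846) / 0.445 = 0.3604 / 0.445 ≈ 0.8099

PN ≈ 0.810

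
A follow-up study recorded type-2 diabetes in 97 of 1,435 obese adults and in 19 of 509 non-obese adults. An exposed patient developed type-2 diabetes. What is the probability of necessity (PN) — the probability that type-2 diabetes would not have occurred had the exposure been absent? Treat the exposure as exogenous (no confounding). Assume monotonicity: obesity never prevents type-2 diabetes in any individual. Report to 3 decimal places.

p₁ = P(outcome | exposed) = 97/1435 = 0.067596
p₀ = P(outcome | unexposed) = 19/509 = 0.037328
Under exogeneity and monotonicity, PN = (p₁ − p₀) / p₁.
PN = (0.067596 − 0.037328) / 0.067596 = 0.030268 / 0.067596 ≈ 0.4478

PN ≈ 0.448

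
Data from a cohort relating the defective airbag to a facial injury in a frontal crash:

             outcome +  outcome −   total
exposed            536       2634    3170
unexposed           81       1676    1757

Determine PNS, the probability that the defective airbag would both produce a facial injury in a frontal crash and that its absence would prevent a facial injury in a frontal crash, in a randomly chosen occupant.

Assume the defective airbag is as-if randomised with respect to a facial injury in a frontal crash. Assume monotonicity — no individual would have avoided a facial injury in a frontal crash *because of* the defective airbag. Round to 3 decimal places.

PNS ≈ 0.123

p₁ = P(outcome | exposed) = 536/3170 = 0.16909
p₀ = P(outcome | unexposed) = 81/1757 = 0.046101
Under exogeneity and monotonicity, PNS = p₁ − p₀.
PNS = 0.16909 − 0.046101 = 0.12298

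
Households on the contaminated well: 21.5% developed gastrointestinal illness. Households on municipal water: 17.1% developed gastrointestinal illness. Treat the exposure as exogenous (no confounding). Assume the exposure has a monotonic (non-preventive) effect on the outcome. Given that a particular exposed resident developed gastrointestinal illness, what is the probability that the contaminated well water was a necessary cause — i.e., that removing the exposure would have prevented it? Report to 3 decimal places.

PN ≈ 0.205

p₁ = 0.215, p₀ = 0.171.
Under exogeneity and monotonicity, PN = (p₁ − p₀) / p₁.
PN = (0.215 − 0.171) / 0.215 = 0.044 / 0.215 ≈ 0.2047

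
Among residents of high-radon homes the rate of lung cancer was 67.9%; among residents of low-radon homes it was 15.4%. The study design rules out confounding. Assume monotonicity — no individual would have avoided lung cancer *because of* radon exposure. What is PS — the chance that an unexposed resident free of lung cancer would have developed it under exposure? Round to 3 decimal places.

p₁ = 0.679, p₀ = 0.154.
Under exogeneity and monotonicity, PS = (p₁ − p₀) / (1 − p₀).
PS = (0.679 − 0.154) / (1 − 0.154) = 0.525 / 0.846 ≈ 0.6206

PS ≈ 0.621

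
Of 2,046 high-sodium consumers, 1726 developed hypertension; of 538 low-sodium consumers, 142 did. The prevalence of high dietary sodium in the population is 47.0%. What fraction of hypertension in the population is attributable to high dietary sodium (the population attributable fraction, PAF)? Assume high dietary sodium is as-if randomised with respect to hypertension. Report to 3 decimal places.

PAF ≈ 0.508

p₁ = P(outcome | exposed) = 1726/2046 = 0.8436
p₀ = P(outcome | unexposed) = 142/538 = 0.26394
Overall risk P(Y=1) = π·p₁ + (1−π)·p₀ = 0.47×0.8436 + 0.53×0.26394 = 0.53638.
Under exogeneity, PAF = [P(Y=1) − p₀] / P(Y=1).
PAF = (0.53638 − 0.26394) / 0.53638 ≈ 0.5079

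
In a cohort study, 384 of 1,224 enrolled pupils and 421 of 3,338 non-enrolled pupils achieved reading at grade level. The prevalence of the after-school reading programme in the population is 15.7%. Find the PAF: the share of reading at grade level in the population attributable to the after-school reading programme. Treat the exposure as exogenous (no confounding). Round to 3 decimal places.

p₁ = P(outcome | exposed) = 384/1224 = 0.31373
p₀ = P(outcome | unexposed) = 421/3338 = 0.12612
Overall risk P(Y=1) = π·p₁ + (1−π)·p₀ = 0.157×0.31373 + 0.843×0.12612 = 0.15558.
Under exogeneity, PAF = [P(Y=1) − p₀] / P(Y=1).
PAF = (0.15558 − 0.12612) / 0.15558 ≈ 0.1893

PAF ≈ 0.189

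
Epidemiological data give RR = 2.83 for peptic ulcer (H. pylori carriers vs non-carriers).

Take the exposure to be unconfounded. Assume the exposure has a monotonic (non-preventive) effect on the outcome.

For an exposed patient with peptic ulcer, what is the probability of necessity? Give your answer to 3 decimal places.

PN ≈ 0.647

Under exogeneity and monotonicity, PN = (RR − 1) / RR = 1 − 1/RR.
PN = (2.83 − 1) / 2.83 = 1.83 / 2.83 ≈ 0.6466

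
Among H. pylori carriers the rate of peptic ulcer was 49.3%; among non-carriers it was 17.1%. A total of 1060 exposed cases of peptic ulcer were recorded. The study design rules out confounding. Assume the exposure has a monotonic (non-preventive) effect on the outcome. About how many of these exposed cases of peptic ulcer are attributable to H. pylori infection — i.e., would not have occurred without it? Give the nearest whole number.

p₁ = 0.493, p₀ = 0.171.
PN = (p₁ − p₀)/p₁ = (0.493 − 0.171) / 0.493 ≈ 0.65314.
Attributable cases ≈ PN × (exposed cases) = 0.65314 × 1060 ≈ 692.33.

about 692 cases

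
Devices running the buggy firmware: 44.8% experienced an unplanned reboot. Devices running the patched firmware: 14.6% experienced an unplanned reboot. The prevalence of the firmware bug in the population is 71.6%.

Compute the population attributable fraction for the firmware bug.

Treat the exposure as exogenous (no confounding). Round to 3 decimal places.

p₁ = 0.448, p₀ = 0.146.
Overall risk P(Y=1) = π·p₁ + (1−π)·p₀ = 0.716×0.448 + 0.284×0.146 = 0.36223.
Under exogeneity, PAF = [P(Y=1) − p₀] / P(Y=1).
PAF = (0.36223 − 0.146) / 0.36223 ≈ 0.5969

PAF ≈ 0.597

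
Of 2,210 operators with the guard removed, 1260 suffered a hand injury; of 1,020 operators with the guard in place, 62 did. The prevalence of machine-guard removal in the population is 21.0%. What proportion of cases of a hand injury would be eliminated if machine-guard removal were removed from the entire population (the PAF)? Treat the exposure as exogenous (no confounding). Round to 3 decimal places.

p₁ = P(outcome | exposed) = 1260/2210 = 0.57014
p₀ = P(outcome | unexposed) = 62/1020 = 0.060784
Overall risk P(Y=1) = π·p₁ + (1−π)·p₀ = 0.21×0.57014 + 0.79×0.060784 = 0.16775.
Under exogeneity, PAF = [P(Y=1) − p₀] / P(Y=1).
PAF = (0.16775 − 0.060784) / 0.16775 ≈ 0.6376

PAF ≈ 0.638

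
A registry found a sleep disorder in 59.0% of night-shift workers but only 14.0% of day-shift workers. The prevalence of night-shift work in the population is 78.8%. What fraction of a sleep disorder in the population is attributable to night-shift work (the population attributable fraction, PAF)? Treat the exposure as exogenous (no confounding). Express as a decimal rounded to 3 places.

PAF ≈ 0.717

p₁ = 0.59, p₀ = 0.14.
Overall risk P(Y=1) = π·p₁ + (1−π)·p₀ = 0.788×0.59 + 0.212×0.14 = 0.4946.
Under exogeneity, PAF = [P(Y=1) − p₀] / P(Y=1).
PAF = (0.4946 − 0.14) / 0.4946 ≈ 0.7169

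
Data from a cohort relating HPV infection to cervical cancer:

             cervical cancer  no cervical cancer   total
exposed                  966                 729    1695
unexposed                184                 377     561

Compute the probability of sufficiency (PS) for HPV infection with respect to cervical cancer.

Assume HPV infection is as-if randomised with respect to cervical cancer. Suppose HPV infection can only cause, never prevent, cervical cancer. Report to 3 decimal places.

PS ≈ 0.360

p₁ = P(outcome | exposed) = 966/1695 = 0.56991
p₀ = P(outcome | unexposed) = 184/561 = 0.32799
Under exogeneity and monotonicity, PS = (p₁ − p₀)/(1 − p₀).
PS = (0.56991 − 0.32799) / 0.67201 ≈ 0.3600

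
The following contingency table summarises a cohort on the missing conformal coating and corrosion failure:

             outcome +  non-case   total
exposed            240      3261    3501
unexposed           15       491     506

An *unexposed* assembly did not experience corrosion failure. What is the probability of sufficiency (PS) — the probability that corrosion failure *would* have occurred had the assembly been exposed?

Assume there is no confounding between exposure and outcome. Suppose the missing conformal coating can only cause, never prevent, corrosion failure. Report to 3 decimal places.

PS ≈ 0.040

p₁ = P(outcome | exposed) = 240/3501 = 0.068552
p₀ = P(outcome | unexposed) = 15/506 = 0.029644
Under exogeneity and monotonicity, PS = (p₁ − p₀)/(1 − p₀).
PS = (0.068552 − 0.029644) / 0.97036 ≈ 0.0401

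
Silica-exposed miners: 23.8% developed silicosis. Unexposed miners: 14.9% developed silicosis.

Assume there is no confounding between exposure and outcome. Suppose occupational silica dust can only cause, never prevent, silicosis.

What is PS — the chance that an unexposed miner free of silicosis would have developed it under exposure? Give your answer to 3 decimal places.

PS ≈ 0.105

p₁ = 0.238, p₀ = 0.149.
Under exogeneity and monotonicity, PS = (p₁ − p₀) / (1 − p₀).
PS = (0.238 − 0.149) / (1 − 0.149) = 0.089 / 0.851 ≈ 0.1046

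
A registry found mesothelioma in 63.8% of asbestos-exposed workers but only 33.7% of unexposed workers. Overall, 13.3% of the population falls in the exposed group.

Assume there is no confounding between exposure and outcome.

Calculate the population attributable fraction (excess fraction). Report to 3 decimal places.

p₁ = 0.638, p₀ = 0.337.
Overall risk P(Y=1) = π·p₁ + (1−π)·p₀ = 0.133×0.638 + 0.867×0.337 = 0.37703.
Under exogeneity, PAF = [P(Y=1) − p₀] / P(Y=1).
PAF = (0.37703 − 0.337) / 0.37703 ≈ 0.1062

PAF ≈ 0.106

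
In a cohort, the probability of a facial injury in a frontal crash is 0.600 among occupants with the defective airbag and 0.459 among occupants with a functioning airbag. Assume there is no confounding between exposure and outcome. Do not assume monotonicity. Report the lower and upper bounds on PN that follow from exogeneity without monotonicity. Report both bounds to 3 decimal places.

0.235 ≤ PN ≤ 0.902

Let p₁ = 0.6, p₀ = 0.459.
Under exogeneity alone the bounds on PN are max{0,(p₁−p₀)/p₁} ≤ PN ≤ min{1,(1−p₀)/p₁}.
  lower = (p₁ − p₀)/p₁ = 0.141 / 0.6 ≈ 0.2350
  upper = min{1, (1 − p₀)/p₁} = 0.541 / 0.6 ≈ 0.9017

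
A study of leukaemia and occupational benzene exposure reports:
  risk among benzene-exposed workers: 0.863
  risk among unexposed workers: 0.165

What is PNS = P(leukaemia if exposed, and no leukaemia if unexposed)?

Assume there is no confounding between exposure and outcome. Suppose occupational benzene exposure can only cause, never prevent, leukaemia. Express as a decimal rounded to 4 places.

PNS ≈ 0.6980

Let p₁ = 0.863, p₀ = 0.165.
Under exogeneity and monotonicity, PNS = p₁ − p₀.
PNS = 0.863 − 0.165 = 0.698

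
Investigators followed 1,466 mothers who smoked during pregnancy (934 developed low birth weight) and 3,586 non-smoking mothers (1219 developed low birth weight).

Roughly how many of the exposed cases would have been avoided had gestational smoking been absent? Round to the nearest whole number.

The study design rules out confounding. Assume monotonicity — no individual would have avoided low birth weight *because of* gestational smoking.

about 436 cases

p₁ = P(outcome | exposed) = 934/1466 = 0.63711
p₀ = P(outcome | unexposed) = 1219/3586 = 0.33993
PN = (p₁ − p₀)/p₁ = (0.63711 − 0.33993) / 0.63711 ≈ 0.46644.
Attributable cases ≈ PN × (exposed cases) = 0.46644 × 934 ≈ 435.66.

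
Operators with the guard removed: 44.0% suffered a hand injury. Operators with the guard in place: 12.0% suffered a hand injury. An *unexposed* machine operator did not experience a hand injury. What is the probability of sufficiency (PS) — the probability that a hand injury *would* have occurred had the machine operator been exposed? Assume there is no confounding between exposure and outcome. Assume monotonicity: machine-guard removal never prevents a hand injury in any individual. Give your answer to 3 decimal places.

p₁ = 0.44, p₀ = 0.12.
Under exogeneity and monotonicity, PS = (p₁ − p₀) / (1 − p₀).
PS = (0.44 − 0.12) / (1 − 0.12) = 0.32 / 0.88 ≈ 0.3636

PS ≈ 0.364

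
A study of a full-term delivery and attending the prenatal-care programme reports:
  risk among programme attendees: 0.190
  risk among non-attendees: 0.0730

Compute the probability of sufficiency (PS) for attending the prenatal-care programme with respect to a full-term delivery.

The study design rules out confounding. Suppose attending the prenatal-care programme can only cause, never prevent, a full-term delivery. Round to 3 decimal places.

Let p₁ = 0.19, p₀ = 0.073.
Under exogeneity and monotonicity, PS = (p₁ − p₀) / (1 − p₀).
PS = (0.19 − 0.073) / (1 − 0.073) = 0.117 / 0.927 ≈ 0.1262

PS ≈ 0.126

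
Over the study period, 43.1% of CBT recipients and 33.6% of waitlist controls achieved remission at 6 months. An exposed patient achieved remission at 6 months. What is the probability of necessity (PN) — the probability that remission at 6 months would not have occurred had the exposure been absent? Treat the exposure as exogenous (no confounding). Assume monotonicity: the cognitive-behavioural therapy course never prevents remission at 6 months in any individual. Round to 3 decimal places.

p₁ = 0.431, p₀ = 0.336.
Under exogeneity and monotonicity, PN = (p₁ − p₀) / p₁.
PN = (0.431 − 0.336) / 0.431 = 0.095 / 0.431 ≈ 0.2204

PN ≈ 0.220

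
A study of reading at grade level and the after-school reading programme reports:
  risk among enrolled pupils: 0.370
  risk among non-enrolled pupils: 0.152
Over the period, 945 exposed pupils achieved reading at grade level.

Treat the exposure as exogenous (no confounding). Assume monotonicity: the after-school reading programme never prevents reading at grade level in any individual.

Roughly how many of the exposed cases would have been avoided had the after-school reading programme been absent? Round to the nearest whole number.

Let p₁ = 0.37, p₀ = 0.152.
PN = (p₁ − p₀)/p₁ = (0.37 − 0.152) / 0.37 ≈ 0.58919.
Attributable cases ≈ PN × (exposed cases) = 0.58919 × 945 ≈ 556.78.

about 557 cases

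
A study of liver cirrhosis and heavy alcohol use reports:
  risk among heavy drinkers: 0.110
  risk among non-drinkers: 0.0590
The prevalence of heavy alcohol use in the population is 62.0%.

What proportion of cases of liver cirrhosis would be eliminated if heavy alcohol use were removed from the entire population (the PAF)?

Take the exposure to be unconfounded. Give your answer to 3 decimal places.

Let p₁ = 0.11, p₀ = 0.059.
Overall risk P(Y=1) = π·p₁ + (1−π)·p₀ = 0.62×0.11 + 0.38×0.059 = 0.09062.
Under exogeneity, PAF = [P(Y=1) − p₀] / P(Y=1).
PAF = (0.09062 − 0.059) / 0.09062 ≈ 0.3489

PAF ≈ 0.349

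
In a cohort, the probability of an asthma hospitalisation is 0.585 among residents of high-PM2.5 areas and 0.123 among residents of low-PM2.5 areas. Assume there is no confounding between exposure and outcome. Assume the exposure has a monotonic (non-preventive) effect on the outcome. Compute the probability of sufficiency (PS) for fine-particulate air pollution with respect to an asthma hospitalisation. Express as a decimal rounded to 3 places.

Let p₁ = 0.585, p₀ = 0.123.
Under exogeneity and monotonicity, PS = (p₁ − p₀) / (1 − p₀).
PS = (0.585 − 0.123) / (1 − 0.123) = 0.462 / 0.877 ≈ 0.5268

PS ≈ 0.527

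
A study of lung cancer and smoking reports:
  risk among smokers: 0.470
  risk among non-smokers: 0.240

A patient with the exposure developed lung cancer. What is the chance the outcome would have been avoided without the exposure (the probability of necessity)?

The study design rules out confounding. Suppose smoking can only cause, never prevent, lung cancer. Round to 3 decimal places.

Let p₁ = 0.47, p₀ = 0.24.
Under exogeneity and monotonicity, PN = (p₁ − p₀) / p₁.
PN = (0.47 − 0.24) / 0.47 = 0.23 / 0.47 ≈ 0.4894

PN ≈ 0.489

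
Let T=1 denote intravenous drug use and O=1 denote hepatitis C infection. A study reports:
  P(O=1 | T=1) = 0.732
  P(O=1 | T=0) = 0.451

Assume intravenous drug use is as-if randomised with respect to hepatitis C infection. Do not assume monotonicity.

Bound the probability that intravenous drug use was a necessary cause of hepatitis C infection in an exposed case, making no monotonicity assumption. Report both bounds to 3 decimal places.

Let p₁ = 0.732, p₀ = 0.451.
Under exogeneity alone the bounds on PN are max{0,(p₁−p₀)/p₁} ≤ PN ≤ min{1,(1−p₀)/p₁}.
  lower = (p₁ − p₀)/p₁ = 0.281 / 0.732 ≈ 0.3839
  upper = min{1, (1 − p₀)/p₁} = 0.549 / 0.732 ≈ 0.7500

0.384 ≤ PN ≤ 0.750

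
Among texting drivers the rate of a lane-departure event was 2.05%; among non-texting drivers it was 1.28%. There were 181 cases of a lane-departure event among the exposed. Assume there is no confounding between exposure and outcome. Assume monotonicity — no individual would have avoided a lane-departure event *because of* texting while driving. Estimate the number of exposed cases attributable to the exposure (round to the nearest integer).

p₁ = 0.0205, p₀ = 0.0128.
PN = (p₁ − p₀)/p₁ = (0.0205 − 0.0128) / 0.0205 ≈ 0.37561.
Attributable cases ≈ PN × (exposed cases) = 0.37561 × 181 ≈ 67.99.

about 68 cases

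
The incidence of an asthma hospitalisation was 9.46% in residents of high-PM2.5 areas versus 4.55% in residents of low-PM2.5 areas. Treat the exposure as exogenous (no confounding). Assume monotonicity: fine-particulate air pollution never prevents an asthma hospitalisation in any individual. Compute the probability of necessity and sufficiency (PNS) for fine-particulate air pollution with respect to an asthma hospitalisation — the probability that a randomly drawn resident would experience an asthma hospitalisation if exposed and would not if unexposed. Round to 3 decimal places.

PNS ≈ 0.049

p₁ = 0.0946, p₀ = 0.0455.
Under exogeneity and monotonicity, PNS = p₁ − p₀.
PNS = 0.0946 − 0.0455 = 0.0491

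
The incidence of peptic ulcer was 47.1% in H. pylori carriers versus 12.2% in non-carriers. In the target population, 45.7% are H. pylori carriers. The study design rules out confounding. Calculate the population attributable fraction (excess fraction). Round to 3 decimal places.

p₁ = 0.471, p₀ = 0.122.
Overall risk P(Y=1) = π·p₁ + (1−π)·p₀ = 0.457×0.471 + 0.543×0.122 = 0.28149.
Under exogeneity, PAF = [P(Y=1) − p₀] / P(Y=1).
PAF = (0.28149 − 0.122) / 0.28149 ≈ 0.5666

PAF ≈ 0.567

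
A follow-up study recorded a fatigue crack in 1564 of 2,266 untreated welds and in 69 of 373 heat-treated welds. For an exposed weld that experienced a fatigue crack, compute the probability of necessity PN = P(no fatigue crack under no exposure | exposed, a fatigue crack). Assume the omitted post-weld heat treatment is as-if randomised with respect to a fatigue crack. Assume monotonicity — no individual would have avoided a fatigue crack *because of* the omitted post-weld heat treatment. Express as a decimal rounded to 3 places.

p₁ = P(outcome | exposed) = 1564/2266 = 0.6902
p₀ = P(outcome | unexposed) = 69/373 = 0.18499
Under exogeneity and monotonicity, PN = (p₁ − p₀) / p₁.
PN = (0.6902 − 0.18499) / 0.6902 = 0.50522 / 0.6902 ≈ 0.7320

PN ≈ 0.732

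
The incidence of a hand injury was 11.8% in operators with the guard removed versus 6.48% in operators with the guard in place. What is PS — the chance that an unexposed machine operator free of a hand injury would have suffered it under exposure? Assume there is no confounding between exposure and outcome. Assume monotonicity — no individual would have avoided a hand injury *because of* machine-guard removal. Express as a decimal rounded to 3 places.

PS ≈ 0.057

p₁ = 0.118, p₀ = 0.0648.
Under exogeneity and monotonicity, PS = (p₁ − p₀) / (1 − p₀).
PS = (0.118 − 0.0648) / (1 − 0.0648) = 0.0532 / 0.9352 ≈ 0.0569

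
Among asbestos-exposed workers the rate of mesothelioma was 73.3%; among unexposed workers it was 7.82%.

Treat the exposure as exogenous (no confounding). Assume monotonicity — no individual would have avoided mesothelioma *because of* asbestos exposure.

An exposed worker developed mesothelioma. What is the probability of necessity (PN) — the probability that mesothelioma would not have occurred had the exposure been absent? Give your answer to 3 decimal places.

p₁ = 0.733, p₀ = 0.0782.
Under exogeneity and monotonicity, PN = (p₁ − p₀) / p₁.
PN = (0.733 − 0.0782) / 0.733 = 0.6548 / 0.733 ≈ 0.8933

PN ≈ 0.893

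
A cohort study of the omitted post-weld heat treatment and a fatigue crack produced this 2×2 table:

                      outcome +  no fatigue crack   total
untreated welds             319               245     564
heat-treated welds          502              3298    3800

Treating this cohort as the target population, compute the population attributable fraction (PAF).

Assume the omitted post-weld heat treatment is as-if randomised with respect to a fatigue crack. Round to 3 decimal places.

PAF ≈ 0.298

p₁ = P(outcome | exposed) = 319/564 = 0.5656
p₀ = P(outcome | unexposed) = 502/3800 = 0.13211
Exposure prevalence π = 564/4364 = 0.12924; overall risk P(Y=1) = 0.18813.
Under exogeneity, PAF = [P(Y=1) − p₀]/P(Y=1).
PAF = (0.18813 − 0.13211) / 0.18813 ≈ 0.2978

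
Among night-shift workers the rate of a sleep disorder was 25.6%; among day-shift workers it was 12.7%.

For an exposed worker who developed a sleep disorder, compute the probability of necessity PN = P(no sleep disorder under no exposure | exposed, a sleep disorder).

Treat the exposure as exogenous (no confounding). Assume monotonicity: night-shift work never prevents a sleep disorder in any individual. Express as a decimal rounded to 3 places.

p₁ = 0.256, p₀ = 0.127.
Under exogeneity and monotonicity, PN = (p₁ − p₀) / p₁.
PN = (0.256 − 0.127) / 0.256 = 0.129 / 0.256 ≈ 0.5039

PN ≈ 0.504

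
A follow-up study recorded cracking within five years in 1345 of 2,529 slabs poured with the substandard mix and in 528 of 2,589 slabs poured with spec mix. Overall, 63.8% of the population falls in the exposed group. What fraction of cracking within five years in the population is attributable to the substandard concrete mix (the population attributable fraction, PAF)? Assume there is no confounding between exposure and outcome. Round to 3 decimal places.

PAF ≈ 0.506

p₁ = P(outcome | exposed) = 1345/2529 = 0.53183
p₀ = P(outcome | unexposed) = 528/2589 = 0.20394
Overall risk P(Y=1) = π·p₁ + (1−π)·p₀ = 0.638×0.53183 + 0.362×0.20394 = 0.41313.
Under exogeneity, PAF = [P(Y=1) − p₀] / P(Y=1).
PAF = (0.41313 − 0.20394) / 0.41313 ≈ 0.5064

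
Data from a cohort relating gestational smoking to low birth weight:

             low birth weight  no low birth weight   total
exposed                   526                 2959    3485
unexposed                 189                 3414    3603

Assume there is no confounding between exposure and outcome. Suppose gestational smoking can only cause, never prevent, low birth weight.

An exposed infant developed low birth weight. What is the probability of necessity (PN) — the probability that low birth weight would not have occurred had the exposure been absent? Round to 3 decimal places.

p₁ = P(outcome | exposed) = 526/3485 = 0.15093
p₀ = P(outcome | unexposed) = 189/3603 = 0.052456
Under exogeneity and monotonicity, PN = (p₁ − p₀) / p₁.
PN = (0.15093 − 0.052456) / 0.15093 = 0.098476 / 0.15093 ≈ 0.6525

PN ≈ 0.652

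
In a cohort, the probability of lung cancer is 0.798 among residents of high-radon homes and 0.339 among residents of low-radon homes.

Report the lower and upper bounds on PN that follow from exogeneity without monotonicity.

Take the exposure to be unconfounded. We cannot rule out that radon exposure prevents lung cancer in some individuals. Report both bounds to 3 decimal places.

Let p₁ = 0.798, p₀ = 0.339.
Under exogeneity alone the bounds on PN are max{0,(p₁−p₀)/p₁} ≤ PN ≤ min{1,(1−p₀)/p₁}.
  lower = (p₁ − p₀)/p₁ = 0.459 / 0.798 ≈ 0.5752
  upper = min{1, (1 − p₀)/p₁} = 0.661 / 0.798 ≈ 0.8283

0.575 ≤ PN ≤ 0.828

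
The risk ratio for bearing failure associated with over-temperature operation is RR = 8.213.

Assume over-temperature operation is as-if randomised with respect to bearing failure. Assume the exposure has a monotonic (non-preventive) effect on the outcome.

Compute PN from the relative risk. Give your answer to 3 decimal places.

Under exogeneity and monotonicity, PN = (RR − 1) / RR = 1 − 1/RR.
PN = (8.213 − 1) / 8.213 = 7.213 / 8.213 ≈ 0.8782

PN ≈ 0.878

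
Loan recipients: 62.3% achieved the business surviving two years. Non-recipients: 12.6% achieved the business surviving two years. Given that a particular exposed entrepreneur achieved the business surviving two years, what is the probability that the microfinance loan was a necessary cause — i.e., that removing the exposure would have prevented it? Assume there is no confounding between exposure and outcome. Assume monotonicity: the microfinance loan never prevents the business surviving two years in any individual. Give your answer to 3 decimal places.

p₁ = 0.623, p₀ = 0.126.
Under exogeneity and monotonicity, PN = (p₁ − p₀) / p₁.
PN = (0.623 − 0.126) / 0.623 = 0.497 / 0.623 ≈ 0.7978

PN ≈ 0.798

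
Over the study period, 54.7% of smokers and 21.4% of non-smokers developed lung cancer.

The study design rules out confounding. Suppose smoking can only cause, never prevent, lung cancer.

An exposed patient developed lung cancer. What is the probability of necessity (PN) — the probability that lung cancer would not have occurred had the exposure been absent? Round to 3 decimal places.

p₁ = 0.547, p₀ = 0.214.
Under exogeneity and monotonicity, PN = (p₁ − p₀) / p₁.
PN = (0.547 − 0.214) / 0.547 = 0.333 / 0.547 ≈ 0.6088

PN ≈ 0.609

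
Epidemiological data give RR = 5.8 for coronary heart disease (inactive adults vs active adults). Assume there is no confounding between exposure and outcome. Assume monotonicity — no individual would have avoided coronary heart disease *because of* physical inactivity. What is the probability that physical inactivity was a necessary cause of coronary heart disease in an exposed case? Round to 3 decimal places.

Under exogeneity and monotonicity, PN = (RR − 1) / RR = 1 − 1/RR.
PN = (5.8 − 1) / 5.8 = 4.8 / 5.8 ≈ 0.8276

PN ≈ 0.828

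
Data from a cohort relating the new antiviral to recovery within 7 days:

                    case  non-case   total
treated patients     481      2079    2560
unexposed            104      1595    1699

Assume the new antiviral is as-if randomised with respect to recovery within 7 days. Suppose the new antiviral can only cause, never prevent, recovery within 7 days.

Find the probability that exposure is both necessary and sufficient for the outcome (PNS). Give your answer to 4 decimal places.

PNS ≈ 0.1267

p₁ = P(outcome | exposed) = 481/2560 = 0.18789
p₀ = P(outcome | unexposed) = 104/1699 = 0.061212
Under exogeneity and monotonicity, PNS = p₁ − p₀.
PNS = 0.18789 − 0.061212 = 0.12668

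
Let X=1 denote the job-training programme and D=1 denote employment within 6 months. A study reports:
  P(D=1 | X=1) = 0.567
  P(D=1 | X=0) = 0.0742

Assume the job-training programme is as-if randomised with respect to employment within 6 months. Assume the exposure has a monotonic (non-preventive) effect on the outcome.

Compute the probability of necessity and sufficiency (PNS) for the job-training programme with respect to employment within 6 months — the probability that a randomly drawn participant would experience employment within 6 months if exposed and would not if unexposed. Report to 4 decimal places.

Let p₁ = 0.567, p₀ = 0.0742.
Under exogeneity and monotonicity, PNS = p₁ − p₀.
PNS = 0.567 − 0.0742 = 0.4928

PNS ≈ 0.4928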